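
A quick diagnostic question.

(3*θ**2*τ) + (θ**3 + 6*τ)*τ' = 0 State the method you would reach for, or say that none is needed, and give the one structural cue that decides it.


Best approach: the exact-equation method — this form is already the differential of something: the matching mixed partials of 3*θ**2*τ and θ**3 + 6*τ prove it.


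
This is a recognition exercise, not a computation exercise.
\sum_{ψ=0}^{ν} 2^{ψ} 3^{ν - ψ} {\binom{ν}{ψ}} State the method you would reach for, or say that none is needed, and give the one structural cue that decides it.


Verdict: the binomial theorem — the summand is term ψ of a binomial expansion in 2 and 3; the whole sum is a single power.


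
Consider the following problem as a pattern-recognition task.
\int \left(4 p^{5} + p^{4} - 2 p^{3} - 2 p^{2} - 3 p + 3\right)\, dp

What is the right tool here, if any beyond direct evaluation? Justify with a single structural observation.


Method: no special technique — scan for structure and find none: constant multiples of powers of p, integrate directly.


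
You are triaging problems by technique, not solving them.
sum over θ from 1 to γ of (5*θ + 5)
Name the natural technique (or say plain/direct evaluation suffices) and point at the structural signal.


Diagnosis: no special technique — the sum is polynomial through and through; closed forms for each power of θ finish it directly.


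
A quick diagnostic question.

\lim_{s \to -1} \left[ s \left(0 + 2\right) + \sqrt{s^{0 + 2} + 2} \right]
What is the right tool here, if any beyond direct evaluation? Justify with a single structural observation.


Technique: no special technique — no denominator vanishes and nothing blows up at -1: direct substitution is the whole computation.


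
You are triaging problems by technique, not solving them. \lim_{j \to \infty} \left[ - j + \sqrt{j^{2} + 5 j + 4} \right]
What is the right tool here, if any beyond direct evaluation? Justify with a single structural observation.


Diagnosis: conjugate multiplication — turning the difference into a conjugate-rationalized ratio makes the limit readable.


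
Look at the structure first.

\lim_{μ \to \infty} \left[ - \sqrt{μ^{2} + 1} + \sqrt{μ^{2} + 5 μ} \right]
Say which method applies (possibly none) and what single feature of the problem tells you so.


Technique: conjugate multiplication — the difference \sqrt{μ^{2} + 5 μ} - \sqrt{μ^{2} + 1} is an ∞ − ∞ stalemate; its conjugate partner breaks the tie.


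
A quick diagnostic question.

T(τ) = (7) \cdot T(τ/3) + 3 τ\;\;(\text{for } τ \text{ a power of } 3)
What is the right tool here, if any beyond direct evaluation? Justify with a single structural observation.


Method: the master substitution — the argument shrinks by the factor 3, so measure the index on a logarithmic scale and the recursion becomes a shift.


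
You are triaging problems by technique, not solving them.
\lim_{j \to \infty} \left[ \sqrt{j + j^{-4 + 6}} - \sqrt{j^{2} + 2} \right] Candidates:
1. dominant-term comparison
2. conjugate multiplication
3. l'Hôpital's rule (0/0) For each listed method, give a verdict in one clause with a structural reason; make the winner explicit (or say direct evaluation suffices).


Best approach: conjugate multiplication — an infinity-minus-infinity difference with a surviving radical — multiply by the conjugate to cancel the divergence.
- dominant-term comparison — this limit is not decided by comparing polynomial growth at infinity.
- conjugate multiplication — a fit — the right tool for this form.
- l'Hôpital's rule (0/0): the expression is a difference driving to ∞ − ∞, not a 0/0 quotient — there is no ratio for the rule to differentiate.


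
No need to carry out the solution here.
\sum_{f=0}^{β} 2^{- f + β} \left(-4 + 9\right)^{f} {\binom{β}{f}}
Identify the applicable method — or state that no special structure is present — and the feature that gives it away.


Diagnosis: the binomial theorem — the binomial coefficients weight matched powers of (-4 + 9) and 2, which is exactly the expansion of a binomial power.


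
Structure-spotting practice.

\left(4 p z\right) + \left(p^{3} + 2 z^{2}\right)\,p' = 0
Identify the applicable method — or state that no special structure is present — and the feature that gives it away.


Technique: the exact-equation method — d/dp of 4 p z equals d/dz of p^{3} + 2 z^{2}: the form is a total differential of one potential — integrate it exactly.


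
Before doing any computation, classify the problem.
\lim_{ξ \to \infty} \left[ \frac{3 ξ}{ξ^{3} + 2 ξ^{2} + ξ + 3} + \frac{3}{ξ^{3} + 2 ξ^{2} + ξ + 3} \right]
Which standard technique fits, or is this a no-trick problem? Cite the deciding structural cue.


Diagnosis: dominant-term comparison — as ξ grows, only the highest-degree terms matter — compare leading terms and read the limit off. As a single quotient, the ∞/∞ shape would yield to repeated differentiation as well — the growth comparison gets there in one look.


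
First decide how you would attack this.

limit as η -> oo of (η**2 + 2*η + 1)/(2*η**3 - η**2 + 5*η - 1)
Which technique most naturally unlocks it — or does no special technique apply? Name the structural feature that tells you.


Verdict: dominant-term comparison — divide by the highest power of η present: lower-order terms vanish and the dominant ratio remains. Viewed as a single quotient this is an ∞/∞ form — an at-infinity application of l'Hôpital's rule would also resolve it; comparing leading growth reads the answer without differentiating.


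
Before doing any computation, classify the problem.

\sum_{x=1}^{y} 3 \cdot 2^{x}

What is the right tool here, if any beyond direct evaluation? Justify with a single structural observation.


Diagnosis: the geometric series formula — consecutive terms stand in a fixed index-free ratio — the geometric sum formula closes it.


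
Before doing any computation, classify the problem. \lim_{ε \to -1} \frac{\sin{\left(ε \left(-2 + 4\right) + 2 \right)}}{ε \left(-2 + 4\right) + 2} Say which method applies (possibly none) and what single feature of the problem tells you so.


Verdict: l'Hôpital's rule (0/0) — both numerator and denominator vanish at -1: the genuine 0/0 indeterminate that l'Hôpital exists for. Expanding numerator and denominator to first order gives the same value — the rule automates exactly that.


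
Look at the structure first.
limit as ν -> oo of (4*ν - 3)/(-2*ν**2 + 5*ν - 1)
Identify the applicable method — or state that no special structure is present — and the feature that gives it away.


Technique: dominant-term comparison — divide through by the highest power of ν; every lower-order term dies and the dominant terms decide the limit. l'Hôpital's at-infinity variant applies to the expression viewed as a single quotient; the leading-term comparison is the direct route.


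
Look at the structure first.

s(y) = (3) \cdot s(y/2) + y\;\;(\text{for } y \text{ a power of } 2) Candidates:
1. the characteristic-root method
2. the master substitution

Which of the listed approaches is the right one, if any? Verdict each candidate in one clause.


Diagnosis: the master substitution — the argument shrinks by the factor 2, so measure the index on a logarithmic scale and the recursion becomes a shift.
- the characteristic-root method: a divided-index call is not the fixed-shift linear shape that characteristic roots solve.
- the master substitution — applicable, and directly so.


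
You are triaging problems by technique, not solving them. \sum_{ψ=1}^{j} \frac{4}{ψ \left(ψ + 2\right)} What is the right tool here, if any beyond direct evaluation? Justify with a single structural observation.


Technique: telescoping — \frac{4}{ψ \left(ψ + 2\right)} decomposes into shift-paired simple fractions; the series telescopes to finitely many boundary pieces.


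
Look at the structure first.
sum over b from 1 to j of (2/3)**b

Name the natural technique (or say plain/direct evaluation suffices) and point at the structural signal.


Diagnosis: the geometric series formula — consecutive terms stand in a fixed index-free ratio — the geometric sum formula closes it.


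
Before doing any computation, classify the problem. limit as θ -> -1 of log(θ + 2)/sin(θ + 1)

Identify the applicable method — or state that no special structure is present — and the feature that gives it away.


Verdict: l'Hôpital's rule (0/0) — numerator and denominator both vanish at -1 — a genuine 0/0 form, which is exactly when l'Hôpital applies. One could equally expand both pieces locally and compare leading terms; the rule does that in one stroke.


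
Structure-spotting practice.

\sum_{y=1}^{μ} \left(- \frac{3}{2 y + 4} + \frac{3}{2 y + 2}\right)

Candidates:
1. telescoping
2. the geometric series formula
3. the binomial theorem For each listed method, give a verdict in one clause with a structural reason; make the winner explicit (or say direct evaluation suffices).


Best approach: telescoping — the generic term is a one-step difference of \frac{3}{2 y + 2}, so partial sums shortcut to endpoint evaluation.
- telescoping: yes, a natural case for it.
- the geometric series formula — the term-to-term ratio drifts with the index — the one thing the geometric formula cannot absorb.
- the binomial theorem — no binomial coefficients pair with matched powers.


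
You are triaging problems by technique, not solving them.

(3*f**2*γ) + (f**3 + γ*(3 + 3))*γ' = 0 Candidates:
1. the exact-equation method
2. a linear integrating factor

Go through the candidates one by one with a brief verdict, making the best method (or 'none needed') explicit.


Diagnosis: the exact-equation method — equality of cross partials is the green light — assemble the potential function term by term.
- the exact-equation method: a fit — the right tool for this form.
- a linear integrating factor: a nonlinear term in the unknown puts this outside the integrating-factor template.


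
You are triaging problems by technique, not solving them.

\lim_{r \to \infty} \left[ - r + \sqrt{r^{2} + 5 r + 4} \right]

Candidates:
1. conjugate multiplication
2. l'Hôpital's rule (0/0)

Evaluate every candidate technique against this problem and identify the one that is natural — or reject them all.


Method: conjugate multiplication — an infinity-minus-infinity difference with a surviving radical — multiply by the conjugate to cancel the divergence.
- conjugate multiplication — yes, a natural case for it.
- l'Hôpital's rule (0/0) — the expression is a difference driving to ∞ − ∞, not a 0/0 quotient — there is no ratio for the rule to differentiate.


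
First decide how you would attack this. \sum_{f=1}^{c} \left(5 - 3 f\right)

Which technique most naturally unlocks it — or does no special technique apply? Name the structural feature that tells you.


Verdict: no special technique — recognize the absence of structure: constant-multiple powers of f summed plainly, no special method required.


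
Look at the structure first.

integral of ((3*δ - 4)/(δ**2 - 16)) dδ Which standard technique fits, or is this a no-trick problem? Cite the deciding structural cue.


Technique: partial fractions — once δ**2 - 16 is factored, each root contributes a simple-fraction term; integrate them one at a time.


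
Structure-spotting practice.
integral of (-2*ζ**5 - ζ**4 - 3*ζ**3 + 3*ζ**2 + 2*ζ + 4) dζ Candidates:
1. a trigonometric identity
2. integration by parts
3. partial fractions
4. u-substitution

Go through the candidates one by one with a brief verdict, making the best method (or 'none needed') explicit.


Verdict: no special technique — scan for structure and find none: constant multiples of powers of ζ, integrate directly.
- a trigonometric identity — there is no trigonometric structure at all — the integrand carries no sine or cosine to rewrite.
- integration by parts — parts would only shuffle a directly integrable integrand.
- partial fractions: the expression is not a ratio of polynomials that decomposes further.
- u-substitution: any workable substitution here is cosmetic — the integrand is already in directly integrable form.


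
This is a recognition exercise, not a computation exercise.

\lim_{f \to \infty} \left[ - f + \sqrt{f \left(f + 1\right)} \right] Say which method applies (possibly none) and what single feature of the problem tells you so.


Method: conjugate multiplication — \sqrt{f \left(f + 1\right)} and f both blow up, but their difference is tame once the conjugate rationalizes it.


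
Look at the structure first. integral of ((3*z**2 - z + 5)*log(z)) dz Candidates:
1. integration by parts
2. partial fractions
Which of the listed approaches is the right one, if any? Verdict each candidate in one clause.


Verdict: integration by parts — choose u = log(z): one derivative turns the logarithm algebraic, and the remaining factor 3*z**2 - z + 5 integrates term by term under the power rule.
- integration by parts — applicable, and directly so.
- partial fractions: the expression is not a ratio of polynomials that decomposes further.


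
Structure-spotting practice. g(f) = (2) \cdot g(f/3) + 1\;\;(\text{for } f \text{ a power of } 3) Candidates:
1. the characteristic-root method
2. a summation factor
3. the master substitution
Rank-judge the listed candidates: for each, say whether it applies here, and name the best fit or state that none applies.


Technique: the master substitution — the argument contracts 3-fold per step: reindex f exponentially and solve the linear recurrence in the new index.
- the characteristic-root method — the recursion divides its index rather than shifting it — outside the constant-shift family the root method covers.
- a summation factor — the recursion divides its index rather than shifting it — there is no previous-term chain for a summation factor to telescope.
- the master substitution: applicable, and directly so.


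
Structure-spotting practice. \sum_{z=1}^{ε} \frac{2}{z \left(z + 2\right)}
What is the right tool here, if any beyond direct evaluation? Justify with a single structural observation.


Best approach: telescoping — \frac{2}{z \left(z + 2\right)} hides a difference of shifted reciprocals — decompose it and the middle of the sum vanishes.


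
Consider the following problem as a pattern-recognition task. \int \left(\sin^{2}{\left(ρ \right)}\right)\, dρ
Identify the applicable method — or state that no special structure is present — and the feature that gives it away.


Technique: a trigonometric identity — reduce \sin^{2}{\left(ρ \right)} with the power-reduction formula and the integral becomes first-degree trigonometry.


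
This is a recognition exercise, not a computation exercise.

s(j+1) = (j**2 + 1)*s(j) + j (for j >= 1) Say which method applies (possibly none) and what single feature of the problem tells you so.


Best approach: a summation factor — normalize by the running product of j**2 + 1: the left side becomes a difference, and differences sum.


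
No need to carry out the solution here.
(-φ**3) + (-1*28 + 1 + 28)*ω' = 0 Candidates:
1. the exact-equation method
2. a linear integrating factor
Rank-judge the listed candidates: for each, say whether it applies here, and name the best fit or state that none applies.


Diagnosis: no special technique — the slope is a function of φ alone, so integrate both sides directly.
- the exact-equation method — no dependence on the unknown anywhere: exactness is a label without content here.
- a linear integrating factor — the linear template holds only trivially here (the unknown is absent, so the coefficient is zero) — the method is not the natural label.


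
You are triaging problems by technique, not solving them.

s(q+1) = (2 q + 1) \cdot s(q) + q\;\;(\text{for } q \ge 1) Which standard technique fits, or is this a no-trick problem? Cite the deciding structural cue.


Diagnosis: a summation factor — rescale the sequence by the product of the weights 2 q + 1 so far — the recurrence collapses to a plain running sum.


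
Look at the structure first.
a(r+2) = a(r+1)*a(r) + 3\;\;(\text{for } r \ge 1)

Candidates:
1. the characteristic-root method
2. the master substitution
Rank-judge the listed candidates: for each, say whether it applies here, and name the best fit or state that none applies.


Method: no special technique — the map from one term to the next is curved, not linear, so linear closed-form machinery does not attach.
- the characteristic-root method: nonlinearity rules out exponential-mode superposition from the start.
- the master substitution — the recursive argument is a shift of the index, not a fixed fraction of it.


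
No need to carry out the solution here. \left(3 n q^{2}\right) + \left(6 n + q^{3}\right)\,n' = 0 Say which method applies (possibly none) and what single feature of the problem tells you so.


Verdict: the exact-equation method — the cross partial derivatives of 3 n q^{2} and 6 n + q^{3} agree, so the left side is the total differential of one potential in q and n.


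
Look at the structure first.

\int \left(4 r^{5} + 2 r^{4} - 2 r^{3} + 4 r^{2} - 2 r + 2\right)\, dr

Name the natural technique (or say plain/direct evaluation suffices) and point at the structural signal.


Diagnosis: no special technique — every term is a constant multiple of a power of r; term-wise power-rule integration needs no preliminary transformation.


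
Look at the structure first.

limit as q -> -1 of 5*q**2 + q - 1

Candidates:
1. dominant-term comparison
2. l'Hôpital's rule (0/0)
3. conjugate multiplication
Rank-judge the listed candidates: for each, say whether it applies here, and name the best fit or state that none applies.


Method: no special technique — the expression is continuous at -1 — substitute and evaluate; no indeterminate form appears.
- dominant-term comparison: this limit is not decided by comparing polynomial growth at infinity.
- l'Hôpital's rule (0/0) — substituting the point gives a finite value outright — there is no indeterminate clash to repair.
- conjugate multiplication: no divergent radical difference is present for a conjugate pair to cancel.


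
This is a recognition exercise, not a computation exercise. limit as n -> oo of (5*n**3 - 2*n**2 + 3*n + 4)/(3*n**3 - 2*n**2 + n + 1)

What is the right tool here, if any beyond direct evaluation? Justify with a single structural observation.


Verdict: dominant-term comparison — growth-rate triage: the leading powers of n decide the limit, everything else is noise. l'Hôpital's at-infinity variant applies to the expression viewed as a single quotient; the leading-term comparison is the direct route.


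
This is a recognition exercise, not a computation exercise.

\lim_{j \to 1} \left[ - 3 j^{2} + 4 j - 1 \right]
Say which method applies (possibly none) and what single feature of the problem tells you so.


Diagnosis: no special technique — the expression is continuous at the evaluation point — substitute directly; no indeterminate form appears.


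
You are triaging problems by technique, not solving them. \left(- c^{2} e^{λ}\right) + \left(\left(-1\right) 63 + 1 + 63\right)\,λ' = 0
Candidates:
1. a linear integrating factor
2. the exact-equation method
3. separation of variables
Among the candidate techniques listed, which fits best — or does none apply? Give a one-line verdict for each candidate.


Best approach: separation of variables — a product of single-variable factors, c^{2} and e^{λ} — the textbook separable form.
- a linear integrating factor — a nonlinear term in the unknown puts this outside the integrating-factor template.
- the exact-equation method: the cross partial derivatives disagree, so no single potential exists.
- separation of variables: applicable, and directly so.


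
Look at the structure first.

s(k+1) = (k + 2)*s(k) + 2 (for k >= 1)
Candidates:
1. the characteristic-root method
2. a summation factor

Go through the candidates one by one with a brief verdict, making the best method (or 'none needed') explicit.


Diagnosis: a summation factor — one step of memory with a weight k + 2 that changes as the index grows — the summation-factor construction is built for this.
- the characteristic-root method: the coefficients vary with the index, breaking the constant-coefficient structure the method needs.
- a summation factor: applies; the problem has the shape this method handles.


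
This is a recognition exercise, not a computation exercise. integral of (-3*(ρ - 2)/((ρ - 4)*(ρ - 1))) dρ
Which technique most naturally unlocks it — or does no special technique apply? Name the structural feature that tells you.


Best approach: partial fractions — a proper rational integrand whose denominator splits into simpler factors — decompose into partial fractions first.


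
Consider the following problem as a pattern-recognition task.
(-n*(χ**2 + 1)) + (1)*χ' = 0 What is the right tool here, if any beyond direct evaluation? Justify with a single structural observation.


Diagnosis: separation of variables — the derivative equals a pure function of n (namely n) times a pure function of χ (namely χ**2 + 1); divide and integrate each side.


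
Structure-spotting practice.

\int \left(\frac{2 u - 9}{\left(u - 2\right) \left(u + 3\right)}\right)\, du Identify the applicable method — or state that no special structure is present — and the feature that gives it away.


Diagnosis: partial fractions — the bottom factors while the top stays lower-degree — split into simple fractions and integrate piece by piece.


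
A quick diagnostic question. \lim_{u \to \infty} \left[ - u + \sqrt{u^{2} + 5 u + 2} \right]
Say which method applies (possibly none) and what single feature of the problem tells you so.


Verdict: conjugate multiplication — the difference \sqrt{u^{2} + 5 u + 2} - u is an ∞ − ∞ stalemate; its conjugate partner breaks the tie.


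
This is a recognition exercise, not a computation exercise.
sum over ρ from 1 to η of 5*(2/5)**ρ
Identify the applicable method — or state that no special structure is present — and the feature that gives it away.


Verdict: the geometric series formula — each term is 2/5 times the previous one, so the geometric-series formula applies directly.


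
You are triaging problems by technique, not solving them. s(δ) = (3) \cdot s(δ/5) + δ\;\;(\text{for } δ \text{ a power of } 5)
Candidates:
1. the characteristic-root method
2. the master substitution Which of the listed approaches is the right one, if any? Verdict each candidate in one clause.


Technique: the master substitution — treat m = log base 5 of δ as the new clock: one recursion step advances m by one while δ scales by 5.
- the characteristic-root method — a divided-index call is not the fixed-shift linear shape that characteristic roots solve.
- the master substitution — applicable, and directly so.


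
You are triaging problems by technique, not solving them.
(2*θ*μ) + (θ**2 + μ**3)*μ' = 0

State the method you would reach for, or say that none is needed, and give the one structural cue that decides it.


Technique: the exact-equation method — the cross partial derivatives of 2*θ*μ and θ**2 + μ**3 agree, so the left side is the total differential of one potential in θ and μ.


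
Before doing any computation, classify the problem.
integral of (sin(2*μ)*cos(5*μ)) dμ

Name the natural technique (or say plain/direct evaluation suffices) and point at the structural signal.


Diagnosis: a trigonometric identity — the identity turns sin(2*μ)*cos(5*μ) into two lone cosines/sines, each trivially integrable.


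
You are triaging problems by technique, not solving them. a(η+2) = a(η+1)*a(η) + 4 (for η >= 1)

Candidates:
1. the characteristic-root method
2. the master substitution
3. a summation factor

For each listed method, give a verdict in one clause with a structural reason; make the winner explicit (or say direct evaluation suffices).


Best approach: no special technique — the new term depends nonlinearly on the old ones, which disqualifies every superposition-based technique.
- the characteristic-root method — the recursion is nonlinear in the sequence values, so no linear-modes ansatz applies.
- the master substitution — there is no divide-the-index recursive argument.
- a summation factor: no summation factor applies — the rule is not linear in the sequence values.


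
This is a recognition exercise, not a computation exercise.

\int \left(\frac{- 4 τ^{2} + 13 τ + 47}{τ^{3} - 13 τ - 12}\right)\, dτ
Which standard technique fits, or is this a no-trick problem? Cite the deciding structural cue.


Verdict: partial fractions — a proper rational integrand over the factorable τ^{3} - 13 τ - 12: partial fractions reduce it to elementary pieces.


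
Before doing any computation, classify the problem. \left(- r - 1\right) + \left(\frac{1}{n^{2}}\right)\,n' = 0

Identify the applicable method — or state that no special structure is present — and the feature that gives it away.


Method: separation of variables — solved for the derivative, the right side splits multiplicatively into a function of each variable alone — divide and integrate each side. One could also solve this as an exact equation; with each coefficient in its own variable, separating is the same work with fewer steps.


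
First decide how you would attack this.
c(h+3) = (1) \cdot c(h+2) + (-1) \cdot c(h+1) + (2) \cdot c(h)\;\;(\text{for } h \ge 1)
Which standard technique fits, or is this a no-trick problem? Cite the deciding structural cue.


Diagnosis: the characteristic-root method — linear, homogeneous, constant coefficients: solutions of the form r^h exist — find the roots of the characteristic polynomial.


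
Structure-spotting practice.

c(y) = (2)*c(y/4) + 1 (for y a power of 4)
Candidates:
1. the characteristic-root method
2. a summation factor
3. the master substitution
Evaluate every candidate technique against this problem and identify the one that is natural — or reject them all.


Technique: the master substitution — a divide-and-conquer shape: argument y/4, so change variables with y = 4^m and solve the linear version.
- the characteristic-root method — a divided-index call is not the fixed-shift linear shape that characteristic roots solve.
- a summation factor — a divided-index call is outside the fixed-shift first-order family a summation factor normalizes.
- the master substitution: applicable, and directly so.


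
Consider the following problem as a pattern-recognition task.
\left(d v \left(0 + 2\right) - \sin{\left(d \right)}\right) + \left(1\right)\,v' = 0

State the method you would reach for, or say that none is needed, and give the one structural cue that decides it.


Verdict: a linear integrating factor — the unknown enters only to the first power against a nonzero forcing term — the integrating-factor template applies directly.


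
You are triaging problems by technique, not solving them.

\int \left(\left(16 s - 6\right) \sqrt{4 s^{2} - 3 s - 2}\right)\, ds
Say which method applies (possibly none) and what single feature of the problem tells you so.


Diagnosis: u-substitution — set u = 4 s^{2} - 3 s - 2: a constant multiple of its derivative, namely 16 s - 6, is present as a factor once the integrand is collected, so the du is sitting there waiting.


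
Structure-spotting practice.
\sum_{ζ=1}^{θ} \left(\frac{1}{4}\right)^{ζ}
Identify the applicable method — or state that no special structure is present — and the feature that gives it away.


Verdict: the geometric series formula — the ratio of consecutive terms is the constant \frac{1}{4}, independent of the index — a geometric sum.


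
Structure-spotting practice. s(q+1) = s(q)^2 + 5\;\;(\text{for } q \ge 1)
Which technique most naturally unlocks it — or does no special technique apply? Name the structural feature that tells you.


Diagnosis: no special technique — this one you iterate or analyze qualitatively: the nonlinearity defeats linear solution methods.


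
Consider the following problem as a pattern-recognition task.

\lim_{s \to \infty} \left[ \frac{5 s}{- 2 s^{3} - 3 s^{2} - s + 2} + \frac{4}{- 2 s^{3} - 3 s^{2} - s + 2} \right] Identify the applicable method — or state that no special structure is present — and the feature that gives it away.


Method: dominant-term comparison — divide through by the highest power of s; every lower-order term dies and the dominant terms decide the limit. Viewed as a single quotient this is an ∞/∞ form — an at-infinity application of l'Hôpital's rule would also resolve it; comparing leading growth reads the answer without differentiating.


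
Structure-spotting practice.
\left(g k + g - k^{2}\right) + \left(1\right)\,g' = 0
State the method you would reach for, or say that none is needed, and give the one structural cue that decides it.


Technique: a linear integrating factor — linear in the unknown with genuine forcing: multiply through by the exponential of the integrated coefficient and the left side closes into one derivative.


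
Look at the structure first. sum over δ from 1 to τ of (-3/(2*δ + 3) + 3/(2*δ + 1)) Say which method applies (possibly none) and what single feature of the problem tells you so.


Best approach: telescoping — this sum is a zipper: each term contributes 3/(2*δ + 1) and removes the next index's value, which the following term puts back, closing term by term.


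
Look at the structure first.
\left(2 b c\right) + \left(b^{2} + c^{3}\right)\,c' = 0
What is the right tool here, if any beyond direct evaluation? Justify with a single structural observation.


Method: the exact-equation method — equality of cross partials is the green light — assemble the potential function term by term.


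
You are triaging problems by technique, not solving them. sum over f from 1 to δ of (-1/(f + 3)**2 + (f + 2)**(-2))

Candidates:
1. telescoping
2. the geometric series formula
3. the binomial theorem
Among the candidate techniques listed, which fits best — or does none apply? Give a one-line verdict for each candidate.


Verdict: telescoping — difference-of-shifts structure (each term adds (f + 2)**(-2), then subtracts its one-index-advanced value, which the following term adds back) leaves only the first and last pieces standing.
- telescoping: yes — fits the structure here.
- the geometric series formula: the term-to-term ratio changes with the index, so the geometric formula cannot close it.
- the binomial theorem: the summand does not match any term pattern of an expanded binomial power.


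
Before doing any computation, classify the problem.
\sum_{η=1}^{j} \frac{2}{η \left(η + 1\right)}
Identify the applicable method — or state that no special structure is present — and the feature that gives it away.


Diagnosis: telescoping — the denominator's roots in \frac{2}{η \left(η + 1\right)} sit an integer apart: decomposition produces a self-cancelling chain.


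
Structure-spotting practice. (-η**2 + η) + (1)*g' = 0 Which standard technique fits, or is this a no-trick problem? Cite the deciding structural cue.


Technique: no special technique — the slope is a pure function of η; integrate both sides and be done.


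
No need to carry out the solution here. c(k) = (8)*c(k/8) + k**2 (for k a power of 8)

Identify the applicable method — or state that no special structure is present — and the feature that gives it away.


Verdict: the master substitution — the argument k/8 divides the index by 8; the standard k = 8^m substitution converts it to a constant-shift recurrence.


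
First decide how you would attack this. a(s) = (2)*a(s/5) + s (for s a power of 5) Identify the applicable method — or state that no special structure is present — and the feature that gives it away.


Technique: the master substitution — the argument shrinks by the factor 5, so measure the index on a logarithmic scale and the recursion becomes a shift.


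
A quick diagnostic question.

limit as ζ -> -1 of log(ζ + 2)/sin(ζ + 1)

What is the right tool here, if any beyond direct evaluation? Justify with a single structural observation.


Method: l'Hôpital's rule (0/0) — both numerator and denominator vanish at -1: the genuine 0/0 indeterminate that l'Hôpital exists for. Known elementary limits would finish this too — the rule just bypasses the case analysis.


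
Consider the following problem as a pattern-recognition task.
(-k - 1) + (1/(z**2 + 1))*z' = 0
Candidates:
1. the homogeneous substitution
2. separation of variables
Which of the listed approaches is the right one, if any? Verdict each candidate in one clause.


Verdict: separation of variables — separating collects all z-dependence with the derivative and leaves all k-dependence opposite: variables separate.
- the homogeneous substitution: solved for the derivative, the right side changes under joint scaling of the two variables.
- separation of variables: yes — fits the structure here.


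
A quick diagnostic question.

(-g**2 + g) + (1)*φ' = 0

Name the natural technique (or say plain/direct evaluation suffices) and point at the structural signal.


Technique: no special technique — the slope is a pure function of g; integrate both sides and be done.


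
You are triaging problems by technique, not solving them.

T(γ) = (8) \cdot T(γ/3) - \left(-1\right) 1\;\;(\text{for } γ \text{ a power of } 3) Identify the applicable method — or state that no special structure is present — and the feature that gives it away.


Method: the master substitution — treat m = log base 3 of γ as the new clock: one recursion step advances m by one while γ scales by 3.


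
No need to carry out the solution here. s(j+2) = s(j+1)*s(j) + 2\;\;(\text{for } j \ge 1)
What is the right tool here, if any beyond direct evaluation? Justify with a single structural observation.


Method: no special technique — the new term depends nonlinearly on the old ones, which disqualifies every superposition-based technique.


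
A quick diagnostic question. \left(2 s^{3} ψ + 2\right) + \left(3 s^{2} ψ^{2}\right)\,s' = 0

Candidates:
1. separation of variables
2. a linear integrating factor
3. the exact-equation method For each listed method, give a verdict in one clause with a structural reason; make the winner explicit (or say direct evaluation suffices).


Best approach: the exact-equation method — check exactness first: here it holds (2 s^{3} ψ + 2, 3 s^{2} ψ^{2} have matching cross partials), so no integrating factor is needed.
- separation of variables: the two dependences are entangled, not a clean product of one-variable pieces.
- a linear integrating factor — the unknown enters nonlinearly (through a power, a denominator, or a transcendental function), which the linear integrating-factor recipe cannot absorb as-is — any repair would come from a preliminary substitution, not the factor.
- the exact-equation method — yes, a natural case for it.


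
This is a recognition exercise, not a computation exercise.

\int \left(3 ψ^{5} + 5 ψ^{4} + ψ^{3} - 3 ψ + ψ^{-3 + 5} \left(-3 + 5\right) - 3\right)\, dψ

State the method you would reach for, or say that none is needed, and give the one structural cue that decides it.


Diagnosis: no special technique — the integrand is a sum of constant multiples of powers of ψ — integrate term by term.


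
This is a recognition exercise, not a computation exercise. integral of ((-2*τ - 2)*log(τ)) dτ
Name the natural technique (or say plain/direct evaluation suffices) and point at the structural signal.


Diagnosis: integration by parts — log(τ) blocks direct integration but differentiates to something rational — parts with the polynomial factor -2*τ - 2 as dv.


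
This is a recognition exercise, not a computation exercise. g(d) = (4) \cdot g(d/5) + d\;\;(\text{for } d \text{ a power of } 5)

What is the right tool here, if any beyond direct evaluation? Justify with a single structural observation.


Verdict: the master substitution — the argument contracts 5-fold per step: reindex d exponentially and solve the linear recurrence in the new index.


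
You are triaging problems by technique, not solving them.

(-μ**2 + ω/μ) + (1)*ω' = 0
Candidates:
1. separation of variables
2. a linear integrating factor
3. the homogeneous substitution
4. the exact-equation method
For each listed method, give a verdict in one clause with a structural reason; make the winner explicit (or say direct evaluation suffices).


Diagnosis: a linear integrating factor — the unknown enters only to the first power against a nonzero forcing term — the integrating-factor template applies directly.
- separation of variables: no algebra isolates the independent variable on one side and the unknown on the other.
- a linear integrating factor — a fit — the right tool for this form.
- the homogeneous substitution: the ratio of the variables does not determine the slope.
- the exact-equation method: exactness fails on the nose — the mixed partials do not match.


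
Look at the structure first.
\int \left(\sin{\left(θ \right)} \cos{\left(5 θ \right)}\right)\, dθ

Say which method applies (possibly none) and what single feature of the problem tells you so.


Technique: a trigonometric identity — mixed-frequency products such as \sin{\left(θ \right)} \cos{\left(5 θ \right)} are designed for the product-to-sum formula.


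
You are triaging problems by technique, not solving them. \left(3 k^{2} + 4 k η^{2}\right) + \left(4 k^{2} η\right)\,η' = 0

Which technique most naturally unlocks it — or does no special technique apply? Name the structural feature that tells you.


Best approach: the exact-equation method — the cross partial derivatives of 3 k^{2} + 4 k η^{2} and 4 k^{2} η agree, so the left side is the total differential of one potential in k and η.


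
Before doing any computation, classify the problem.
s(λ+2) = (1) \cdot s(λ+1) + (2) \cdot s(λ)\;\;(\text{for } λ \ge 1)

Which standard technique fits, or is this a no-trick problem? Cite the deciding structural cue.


Technique: the characteristic-root method — because shifting λ leaves the equation's coefficients unchanged, exponential trials reduce it to algebra.


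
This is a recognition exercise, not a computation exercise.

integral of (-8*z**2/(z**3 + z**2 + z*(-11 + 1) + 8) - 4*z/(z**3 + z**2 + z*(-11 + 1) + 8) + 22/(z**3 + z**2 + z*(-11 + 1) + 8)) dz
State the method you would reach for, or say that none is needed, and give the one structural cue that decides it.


Best approach: partial fractions — the bottom factors while the top stays lower-degree — split into simple fractions and integrate piece by piece.


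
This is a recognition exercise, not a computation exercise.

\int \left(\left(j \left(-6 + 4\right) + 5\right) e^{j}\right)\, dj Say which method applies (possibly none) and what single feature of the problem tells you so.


Technique: integration by parts — the integrand splits as (j \left(-6 + 4\right) + 5) times e^{j} — repeatedly differentiating the polynomial part kills it, which is the parts ladder.


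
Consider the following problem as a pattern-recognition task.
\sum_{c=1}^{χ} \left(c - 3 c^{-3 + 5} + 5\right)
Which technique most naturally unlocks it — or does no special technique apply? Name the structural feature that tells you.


Technique: no special technique — every summand is a constant multiple of a power of c — apply the standard power-sum identities one degree at a time.
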